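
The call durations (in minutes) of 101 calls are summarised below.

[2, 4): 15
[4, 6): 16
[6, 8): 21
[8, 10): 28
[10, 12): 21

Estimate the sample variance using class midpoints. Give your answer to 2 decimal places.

7.29

Midpoints: 3, 5, 7, 9, 11
n = 101, Σfm = 755, mean = 7.4752
Σfm² = 6373
Σf(m − x̄)² = Σfm² − (Σfm)²/n = 6373 − 755²/101 = 729.1881
Sample variance = 729.1881 / 100 = 7.2919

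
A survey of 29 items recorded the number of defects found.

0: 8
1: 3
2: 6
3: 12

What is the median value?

2

Cumulative frequencies: 8, 11, 17, 29
n = 29, so the median is the value in position (n+1)/2 = 15.
Position 15 falls at value 2.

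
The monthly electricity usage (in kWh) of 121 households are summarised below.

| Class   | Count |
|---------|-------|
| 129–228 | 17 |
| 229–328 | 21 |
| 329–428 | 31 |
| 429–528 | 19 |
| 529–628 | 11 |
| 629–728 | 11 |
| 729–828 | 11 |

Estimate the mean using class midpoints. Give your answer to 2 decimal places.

Midpoints: 178.5, 278.5, 378.5, 478.5, 578.5, 678.5, 778.5
Σfm = 17×178.5 + 21×278.5 + 31×378.5 + 19×478.5 + 11×578.5 + 11×678.5 + 11×778.5 = 52098.5
n = Σf = 121
Mean = 52098.5 / 121 = 430.5661

430.57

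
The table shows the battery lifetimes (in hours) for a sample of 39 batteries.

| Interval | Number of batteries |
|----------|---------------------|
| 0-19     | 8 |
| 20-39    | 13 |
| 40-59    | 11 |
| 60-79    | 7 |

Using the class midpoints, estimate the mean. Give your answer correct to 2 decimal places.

38.22

Midpoints: 9.5, 29.5, 49.5, 69.5
Σfm = 8×9.5 + 13×29.5 + 11×49.5 + 7×69.5 = 1490.5
n = Σf = 39
Mean = 1490.5 / 39 = 38.2179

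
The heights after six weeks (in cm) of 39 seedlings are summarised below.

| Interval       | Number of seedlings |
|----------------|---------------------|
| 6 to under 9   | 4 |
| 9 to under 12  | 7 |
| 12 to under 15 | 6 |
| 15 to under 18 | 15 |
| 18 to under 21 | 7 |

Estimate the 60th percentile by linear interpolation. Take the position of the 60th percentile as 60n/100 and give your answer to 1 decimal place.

Cumulative frequencies: 4, 11, 17, 32, 39
n = 39; position = 60n/100 = 23.4.
This falls in the class 15 to under 18: L = 15, F = 17, f = 15, h = 3.
60th percentile ≈ 15 + ((23.4 − 17) / 15) × 3 = 16.2800

16.3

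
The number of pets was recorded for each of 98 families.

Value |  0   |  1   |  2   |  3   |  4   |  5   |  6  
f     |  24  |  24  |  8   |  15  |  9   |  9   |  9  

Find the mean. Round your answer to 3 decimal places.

2.245

Values: 0, 1, 2, 3, 4, 5, 6
Σfx = 24×0 + 24×1 + 8×2 + 15×3 + 9×4 + 9×5 + 9×6 = 220
n = Σf = 98
Mean = 220 / 98 = 2.2449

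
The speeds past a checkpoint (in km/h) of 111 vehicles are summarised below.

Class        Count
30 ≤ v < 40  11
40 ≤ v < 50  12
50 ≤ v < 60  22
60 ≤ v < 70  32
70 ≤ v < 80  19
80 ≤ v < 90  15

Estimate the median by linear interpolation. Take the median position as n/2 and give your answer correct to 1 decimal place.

Cumulative frequencies: 11, 23, 45, 77, 96, 111
n = 111; position = n/2 = 55.5.
This falls in the class 60 ≤ v < 70: L = 60, F = 45, f = 32, h = 10.
Median ≈ 60 + ((55.5 − 45) / 32) × 10 = 63.2812

63.3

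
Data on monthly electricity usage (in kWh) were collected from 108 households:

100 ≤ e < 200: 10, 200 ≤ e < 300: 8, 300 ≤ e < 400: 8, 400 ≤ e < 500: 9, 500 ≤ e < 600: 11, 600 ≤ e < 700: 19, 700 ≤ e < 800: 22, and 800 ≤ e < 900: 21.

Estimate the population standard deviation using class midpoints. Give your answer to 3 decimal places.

226.961

Midpoints: 150, 250, 350, 450, 550, 650, 750, 850
n = 108, Σfm = 63100, mean = 584.2593
Σfm² = 42430000
Σf(m − x̄)² = Σfm² − (Σfm)²/n = 42430000 − 63100²/108 = 5563240.7407
Population variance = 5563240.7407 / 108 = 51511.4883
Standard deviation = √51511.4883 = 226.9614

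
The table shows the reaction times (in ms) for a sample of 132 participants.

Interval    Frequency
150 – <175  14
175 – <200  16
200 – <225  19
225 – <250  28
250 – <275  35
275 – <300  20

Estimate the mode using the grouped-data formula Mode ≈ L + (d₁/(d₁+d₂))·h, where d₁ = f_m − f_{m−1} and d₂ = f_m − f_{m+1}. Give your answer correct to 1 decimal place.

Modal class: 250 – <275 (highest frequency 35).
d₁ = 35 − 28 = 7, d₂ = 35 − 20 = 15
Mode ≈ 250 + (7/(7+15)) × 25 = 250 + 7.9545 = 257.9545

258.0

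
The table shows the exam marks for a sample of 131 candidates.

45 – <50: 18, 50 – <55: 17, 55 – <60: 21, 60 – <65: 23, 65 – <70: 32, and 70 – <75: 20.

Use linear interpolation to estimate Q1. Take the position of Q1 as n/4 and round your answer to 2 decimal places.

54.34

Cumulative frequencies: 18, 35, 56, 79, 111, 131
n = 131; position = n/4 = 32.75.
This falls in the class 50 – <55: L = 50, F = 18, f = 17, h = 5.
Lower quartile ≈ 50 + ((32.75 − 18) / 17) × 5 = 54.3382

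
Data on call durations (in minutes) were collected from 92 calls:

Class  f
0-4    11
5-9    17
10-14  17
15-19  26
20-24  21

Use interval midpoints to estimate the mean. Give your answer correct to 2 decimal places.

Midpoints: 2, 7, 12, 17, 22
Σfm = 11×2 + 17×7 + 17×12 + 26×17 + 21×22 = 1249
n = Σf = 92
Mean = 1249 / 92 = 13.5761

13.58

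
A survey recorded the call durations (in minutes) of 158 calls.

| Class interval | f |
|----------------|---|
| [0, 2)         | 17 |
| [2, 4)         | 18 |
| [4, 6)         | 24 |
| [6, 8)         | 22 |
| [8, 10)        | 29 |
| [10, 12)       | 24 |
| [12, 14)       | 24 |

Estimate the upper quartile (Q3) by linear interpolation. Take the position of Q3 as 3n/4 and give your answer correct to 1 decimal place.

Cumulative frequencies: 17, 35, 59, 81, 110, 134, 158
n = 158; position = 3n/4 = 118.5.
This falls in the class [10, 12): L = 10, F = 110, f = 24, h = 2.
Upper quartile ≈ 10 + ((118.5 − 110) / 24) × 2 = 10.7083

10.7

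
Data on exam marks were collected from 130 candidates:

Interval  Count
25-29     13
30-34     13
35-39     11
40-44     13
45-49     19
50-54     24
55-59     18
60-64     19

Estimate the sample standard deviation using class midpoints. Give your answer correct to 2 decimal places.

Midpoints: 27, 32, 37, 42, 47, 52, 57, 62
n = 130, Σfm = 6065, mean = 46.6538
Σfm² = 299165
Σf(m − x̄)² = Σfm² − (Σfm)²/n = 299165 − 6065²/130 = 16209.4231
Sample variance = 16209.4231 / 129 = 125.6544
Standard deviation = √125.6544 = 11.2096

11.21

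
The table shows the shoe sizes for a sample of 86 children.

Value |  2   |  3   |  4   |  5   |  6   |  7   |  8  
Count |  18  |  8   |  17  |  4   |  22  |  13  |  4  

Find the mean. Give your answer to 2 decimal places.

4.69

Values: 2, 3, 4, 5, 6, 7, 8
Σfx = 18×2 + 8×3 + 17×4 + 4×5 + 22×6 + 13×7 + 4×8 = 403
n = Σf = 86
Mean = 403 / 86 = 4.6860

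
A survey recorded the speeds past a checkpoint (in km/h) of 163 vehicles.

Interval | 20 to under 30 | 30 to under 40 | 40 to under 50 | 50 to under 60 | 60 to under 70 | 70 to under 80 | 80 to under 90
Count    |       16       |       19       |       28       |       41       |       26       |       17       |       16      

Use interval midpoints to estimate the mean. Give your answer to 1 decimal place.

54.6

Midpoints: 25, 35, 45, 55, 65, 75, 85
Σfm = 16×25 + 19×35 + 28×45 + 41×55 + 26×65 + 17×75 + 16×85 = 8905
n = Σf = 163
Mean = 8905 / 163 = 54.6319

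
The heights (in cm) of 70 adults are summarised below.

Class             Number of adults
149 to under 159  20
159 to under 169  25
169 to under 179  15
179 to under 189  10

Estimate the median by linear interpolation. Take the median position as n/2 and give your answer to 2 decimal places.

Cumulative frequencies: 20, 45, 60, 70
n = 70; position = n/2 = 35.
This falls in the class 159 to under 169: L = 159, F = 20, f = 25, h = 10.
Median ≈ 159 + ((35 − 20) / 25) × 10 = 165.0000

165.00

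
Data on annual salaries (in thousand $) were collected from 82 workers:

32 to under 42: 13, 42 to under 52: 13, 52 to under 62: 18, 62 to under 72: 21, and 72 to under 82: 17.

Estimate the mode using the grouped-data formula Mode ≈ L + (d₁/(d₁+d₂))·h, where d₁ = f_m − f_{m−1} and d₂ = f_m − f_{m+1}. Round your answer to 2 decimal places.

Modal class: 62 to under 72 (highest frequency 21).
d₁ = 21 − 18 = 3, d₂ = 21 − 17 = 4
Mode ≈ 62 + (3/(3+4)) × 10 = 62 + 4.2857 = 66.2857

66.29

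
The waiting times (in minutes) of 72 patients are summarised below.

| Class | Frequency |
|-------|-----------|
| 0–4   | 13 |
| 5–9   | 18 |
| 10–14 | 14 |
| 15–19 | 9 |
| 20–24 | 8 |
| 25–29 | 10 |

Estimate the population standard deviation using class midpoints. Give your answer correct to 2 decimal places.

8.32

Midpoints: 2, 7, 12, 17, 22, 27
n = 72, Σfm = 919, mean = 12.7639
Σfm² = 16713
Σf(m − x̄)² = Σfm² − (Σfm)²/n = 16713 − 919²/72 = 4982.9861
Population variance = 4982.9861 / 72 = 69.2081
Standard deviation = √69.2081 = 8.3191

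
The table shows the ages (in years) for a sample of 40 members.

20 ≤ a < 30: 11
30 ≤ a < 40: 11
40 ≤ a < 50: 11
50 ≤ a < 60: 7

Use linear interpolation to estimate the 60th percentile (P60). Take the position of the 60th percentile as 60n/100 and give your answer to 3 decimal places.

41.818

Cumulative frequencies: 11, 22, 33, 40
n = 40; position = 60n/100 = 24.
This falls in the class 40 ≤ a < 50: L = 40, F = 22, f = 11, h = 10.
60th percentile ≈ 40 + ((24 − 22) / 11) × 10 = 41.8182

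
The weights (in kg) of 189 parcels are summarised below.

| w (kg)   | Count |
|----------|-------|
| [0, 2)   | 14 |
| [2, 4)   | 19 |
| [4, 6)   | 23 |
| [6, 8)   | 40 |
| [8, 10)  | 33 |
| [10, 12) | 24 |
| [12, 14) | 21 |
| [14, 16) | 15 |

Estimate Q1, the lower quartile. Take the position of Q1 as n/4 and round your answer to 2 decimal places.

5.24

Cumulative frequencies: 14, 33, 56, 96, 129, 153, 174, 189
n = 189; position = n/4 = 47.25.
This falls in the class [4, 6): L = 4, F = 33, f = 23, h = 2.
Lower quartile ≈ 4 + ((47.25 − 33) / 23) × 2 = 5.2391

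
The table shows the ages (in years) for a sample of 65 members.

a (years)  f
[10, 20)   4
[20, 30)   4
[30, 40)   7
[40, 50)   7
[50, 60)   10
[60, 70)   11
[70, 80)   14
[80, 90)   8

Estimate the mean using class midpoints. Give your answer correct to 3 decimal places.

57.154

Midpoints: 15, 25, 35, 45, 55, 65, 75, 85
Σfm = 4×15 + 4×25 + 7×35 + 7×45 + 10×55 + 11×65 + 14×75 + 8×85 = 3715
n = Σf = 65
Mean = 3715 / 65 = 57.1538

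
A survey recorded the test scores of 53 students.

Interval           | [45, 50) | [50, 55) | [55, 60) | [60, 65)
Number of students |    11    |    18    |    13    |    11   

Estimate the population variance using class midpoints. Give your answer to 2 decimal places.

Midpoints: 47.5, 52.5, 57.5, 62.5
n = 53, Σfm = 2902.5, mean = 54.7642
Σfm² = 160381.25
Σf(m − x̄)² = Σfm² − (Σfm)²/n = 160381.25 − 2902.5²/53 = 1428.3019
Population variance = 1428.3019 / 53 = 26.9491

26.95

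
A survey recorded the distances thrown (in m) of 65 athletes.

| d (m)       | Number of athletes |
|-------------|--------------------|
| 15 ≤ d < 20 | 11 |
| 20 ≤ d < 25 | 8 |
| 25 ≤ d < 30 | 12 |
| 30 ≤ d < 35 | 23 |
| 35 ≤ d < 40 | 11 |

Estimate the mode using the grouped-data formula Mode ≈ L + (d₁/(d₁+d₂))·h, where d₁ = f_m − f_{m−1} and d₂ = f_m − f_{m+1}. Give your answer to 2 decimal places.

Modal class: 30 ≤ d < 35 (highest frequency 23).
d₁ = 23 − 12 = 11, d₂ = 23 − 11 = 12
Mode ≈ 30 + (11/(11+12)) × 5 = 30 + 2.3913 = 32.3913

32.39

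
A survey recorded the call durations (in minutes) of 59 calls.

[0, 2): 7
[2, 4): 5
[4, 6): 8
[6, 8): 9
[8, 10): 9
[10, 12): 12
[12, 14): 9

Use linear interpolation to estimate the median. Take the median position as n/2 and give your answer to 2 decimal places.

Cumulative frequencies: 7, 12, 20, 29, 38, 50, 59
n = 59; position = n/2 = 29.5.
This falls in the class [8, 10): L = 8, F = 29, f = 9, h = 2.
Median ≈ 8 + ((29.5 − 29) / 9) × 2 = 8.1111

8.11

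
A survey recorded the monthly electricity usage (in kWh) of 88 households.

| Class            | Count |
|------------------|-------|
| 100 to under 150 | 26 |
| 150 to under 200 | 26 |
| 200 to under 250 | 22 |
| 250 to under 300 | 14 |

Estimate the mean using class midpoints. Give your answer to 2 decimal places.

Midpoints: 125, 175, 225, 275
Σfm = 26×125 + 26×175 + 22×225 + 14×275 = 16600
n = Σf = 88
Mean = 16600 / 88 = 188.6364

188.64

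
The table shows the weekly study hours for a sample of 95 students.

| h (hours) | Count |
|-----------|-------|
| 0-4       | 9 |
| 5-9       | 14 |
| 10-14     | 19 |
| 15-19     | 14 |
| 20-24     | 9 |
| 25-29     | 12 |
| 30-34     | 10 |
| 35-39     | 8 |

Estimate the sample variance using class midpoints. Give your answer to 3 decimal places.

113.393

Midpoints: 2, 7, 12, 17, 22, 27, 32, 37
n = 95, Σfm = 1720, mean = 18.1053
Σfm² = 41800
Σf(m − x̄)² = Σfm² − (Σfm)²/n = 41800 − 1720²/95 = 10658.9474
Sample variance = 10658.9474 / 94 = 113.3931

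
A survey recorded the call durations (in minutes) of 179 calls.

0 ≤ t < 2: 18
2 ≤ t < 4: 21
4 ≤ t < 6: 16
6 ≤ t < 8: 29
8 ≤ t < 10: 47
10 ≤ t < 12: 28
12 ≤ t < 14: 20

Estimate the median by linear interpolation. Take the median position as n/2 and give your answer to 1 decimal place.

8.2

Cumulative frequencies: 18, 39, 55, 84, 131, 159, 179
n = 179; position = n/2 = 89.5.
This falls in the class 8 ≤ t < 10: L = 8, F = 84, f = 47, h = 2.
Median ≈ 8 + ((89.5 − 84) / 47) × 2 = 8.2340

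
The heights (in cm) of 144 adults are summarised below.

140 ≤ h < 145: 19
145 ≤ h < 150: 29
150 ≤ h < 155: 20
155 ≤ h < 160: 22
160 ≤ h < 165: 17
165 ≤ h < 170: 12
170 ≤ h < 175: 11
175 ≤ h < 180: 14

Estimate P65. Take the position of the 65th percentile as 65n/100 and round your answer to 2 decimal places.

161.06

Cumulative frequencies: 19, 48, 68, 90, 107, 119, 130, 144
n = 144; position = 65n/100 = 93.6.
This falls in the class 160 ≤ h < 165: L = 160, F = 90, f = 17, h = 5.
65th percentile ≈ 160 + ((93.6 − 90) / 17) × 5 = 161.0588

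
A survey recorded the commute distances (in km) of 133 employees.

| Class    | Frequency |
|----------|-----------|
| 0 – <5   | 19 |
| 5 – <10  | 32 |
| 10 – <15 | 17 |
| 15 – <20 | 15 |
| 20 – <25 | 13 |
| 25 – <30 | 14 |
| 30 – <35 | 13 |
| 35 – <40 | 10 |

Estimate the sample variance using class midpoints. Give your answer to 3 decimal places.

124.917

Midpoints: 2.5, 7.5, 12.5, 17.5, 22.5, 27.5, 32.5, 37.5
n = 133, Σfm = 2237.5, mean = 16.8233
Σfm² = 54131.25
Σf(m − x̄)² = Σfm² − (Σfm)²/n = 54131.25 − 2237.5²/133 = 16489.0977
Sample variance = 16489.0977 / 132 = 124.9174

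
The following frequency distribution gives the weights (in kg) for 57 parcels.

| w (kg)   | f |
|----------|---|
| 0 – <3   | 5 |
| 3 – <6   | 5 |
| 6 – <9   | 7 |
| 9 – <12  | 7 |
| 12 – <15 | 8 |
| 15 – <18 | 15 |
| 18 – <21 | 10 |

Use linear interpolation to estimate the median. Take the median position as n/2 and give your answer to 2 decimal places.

Cumulative frequencies: 5, 10, 17, 24, 32, 47, 57
n = 57; position = n/2 = 28.5.
This falls in the class 12 – <15: L = 12, F = 24, f = 8, h = 3.
Median ≈ 12 + ((28.5 − 24) / 8) × 3 = 13.6875

13.69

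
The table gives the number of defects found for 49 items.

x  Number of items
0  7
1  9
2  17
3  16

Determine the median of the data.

Cumulative frequencies: 7, 16, 33, 49
n = 49, so the median is the value in position (n+1)/2 = 25.
Position 25 falls at value 2.

2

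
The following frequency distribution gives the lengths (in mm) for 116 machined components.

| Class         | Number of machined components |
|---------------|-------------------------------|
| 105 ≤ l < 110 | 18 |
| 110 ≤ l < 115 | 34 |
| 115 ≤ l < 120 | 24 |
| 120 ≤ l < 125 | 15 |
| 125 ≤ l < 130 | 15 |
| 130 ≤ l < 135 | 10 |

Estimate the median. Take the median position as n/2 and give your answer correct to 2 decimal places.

116.25

Cumulative frequencies: 18, 52, 76, 91, 106, 116
n = 116; position = n/2 = 58.
This falls in the class 115 ≤ l < 120: L = 115, F = 52, f = 24, h = 5.
Median ≈ 115 + ((58 − 52) / 24) × 5 = 116.2500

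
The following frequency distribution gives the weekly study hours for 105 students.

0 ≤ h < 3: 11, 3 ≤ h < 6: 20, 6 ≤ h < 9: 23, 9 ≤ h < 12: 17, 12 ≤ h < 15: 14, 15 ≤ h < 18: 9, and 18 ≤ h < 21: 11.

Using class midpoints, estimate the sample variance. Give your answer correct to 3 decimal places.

Midpoints: 1.5, 4.5, 7.5, 10.5, 13.5, 16.5, 19.5
n = 105, Σfm = 1009.5, mean = 9.6143
Σfm² = 12782.25
Σf(m − x̄)² = Σfm² − (Σfm)²/n = 12782.25 − 1009.5²/105 = 3076.6286
Sample variance = 3076.6286 / 104 = 29.5830

29.583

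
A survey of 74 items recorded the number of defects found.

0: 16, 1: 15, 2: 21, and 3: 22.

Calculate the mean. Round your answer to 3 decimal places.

1.662

Values: 0, 1, 2, 3
Σfx = 16×0 + 15×1 + 21×2 + 22×3 = 123
n = Σf = 74
Mean = 123 / 74 = 1.6622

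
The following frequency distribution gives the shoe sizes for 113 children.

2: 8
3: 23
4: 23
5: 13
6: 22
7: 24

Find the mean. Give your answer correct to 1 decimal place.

Values: 2, 3, 4, 5, 6, 7
Σfx = 8×2 + 23×3 + 23×4 + 13×5 + 22×6 + 24×7 = 542
n = Σf = 113
Mean = 542 / 113 = 4.7965

4.8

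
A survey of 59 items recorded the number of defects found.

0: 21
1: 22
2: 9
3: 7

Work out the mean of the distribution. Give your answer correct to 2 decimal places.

Values: 0, 1, 2, 3
Σfx = 21×0 + 22×1 + 9×2 + 7×3 = 61
n = Σf = 59
Mean = 61 / 59 = 1.0339

1.03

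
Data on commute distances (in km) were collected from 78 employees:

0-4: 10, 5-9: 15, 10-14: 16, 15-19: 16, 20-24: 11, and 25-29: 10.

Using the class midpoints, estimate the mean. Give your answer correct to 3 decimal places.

Midpoints: 2, 7, 12, 17, 22, 27
Σfm = 10×2 + 15×7 + 16×12 + 16×17 + 11×22 + 10×27 = 1101
n = Σf = 78
Mean = 1101 / 78 = 14.1154

14.115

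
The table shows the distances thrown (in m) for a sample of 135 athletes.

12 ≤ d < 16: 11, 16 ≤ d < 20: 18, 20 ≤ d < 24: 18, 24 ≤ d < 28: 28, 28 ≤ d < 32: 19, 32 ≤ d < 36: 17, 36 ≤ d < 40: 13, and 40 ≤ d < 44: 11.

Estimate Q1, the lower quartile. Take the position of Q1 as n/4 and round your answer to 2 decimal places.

Cumulative frequencies: 11, 29, 47, 75, 94, 111, 124, 135
n = 135; position = n/4 = 33.75.
This falls in the class 20 ≤ d < 24: L = 20, F = 29, f = 18, h = 4.
Lower quartile ≈ 20 + ((33.75 − 29) / 18) × 4 = 21.0556

21.06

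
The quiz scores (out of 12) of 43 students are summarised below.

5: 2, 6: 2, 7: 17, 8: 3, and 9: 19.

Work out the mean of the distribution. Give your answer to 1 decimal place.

7.8

Values: 5, 6, 7, 8, 9
Σfx = 2×5 + 2×6 + 17×7 + 3×8 + 19×9 = 336
n = Σf = 43
Mean = 336 / 43 = 7.8140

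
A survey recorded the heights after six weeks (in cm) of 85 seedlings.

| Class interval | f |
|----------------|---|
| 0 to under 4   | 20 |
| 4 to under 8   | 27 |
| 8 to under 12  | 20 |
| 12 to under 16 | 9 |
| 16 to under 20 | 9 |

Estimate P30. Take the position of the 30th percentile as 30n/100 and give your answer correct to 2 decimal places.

4.81

Cumulative frequencies: 20, 47, 67, 76, 85
n = 85; position = 30n/100 = 25.5.
This falls in the class 4 to under 8: L = 4, F = 20, f = 27, h = 4.
30th percentile ≈ 4 + ((25.5 − 20) / 27) × 4 = 4.8148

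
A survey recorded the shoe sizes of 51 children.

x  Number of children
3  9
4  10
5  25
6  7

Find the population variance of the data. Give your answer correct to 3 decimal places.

0.870

Values: 3, 4, 5, 6
n = 51, Σfx = 234, mean = 4.5882
Σfx² = 1118
Σf(x − x̄)² = Σfx² − (Σfx)²/n = 1118 − 234²/51 = 44.3529
Population variance = 44.3529 / 51 = 0.8697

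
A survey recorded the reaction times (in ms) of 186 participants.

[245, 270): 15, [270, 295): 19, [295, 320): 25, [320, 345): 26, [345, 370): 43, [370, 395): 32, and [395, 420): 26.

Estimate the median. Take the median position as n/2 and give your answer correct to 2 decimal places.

Cumulative frequencies: 15, 34, 59, 85, 128, 160, 186
n = 186; position = n/2 = 93.
This falls in the class [345, 370): L = 345, F = 85, f = 43, h = 25.
Median ≈ 345 + ((93 − 85) / 43) × 25 = 349.6512

349.65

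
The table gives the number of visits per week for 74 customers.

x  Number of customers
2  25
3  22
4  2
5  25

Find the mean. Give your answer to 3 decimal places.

3.365

Values: 2, 3, 4, 5
Σfx = 25×2 + 22×3 + 2×4 + 25×5 = 249
n = Σf = 74
Mean = 249 / 74 = 3.3649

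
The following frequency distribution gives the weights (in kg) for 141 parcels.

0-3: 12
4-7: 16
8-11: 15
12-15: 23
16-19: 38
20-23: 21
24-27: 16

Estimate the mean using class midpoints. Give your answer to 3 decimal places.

Midpoints: 1.5, 5.5, 9.5, 13.5, 17.5, 21.5, 25.5
Σfm = 12×1.5 + 16×5.5 + 15×9.5 + 23×13.5 + 38×17.5 + 21×21.5 + 16×25.5 = 2083.5
n = Σf = 141
Mean = 2083.5 / 141 = 14.7766

14.777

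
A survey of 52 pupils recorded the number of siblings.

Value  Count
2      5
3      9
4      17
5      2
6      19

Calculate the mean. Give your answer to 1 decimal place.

4.4

Values: 2, 3, 4, 5, 6
Σfx = 5×2 + 9×3 + 17×4 + 2×5 + 19×6 = 229
n = Σf = 52
Mean = 229 / 52 = 4.4038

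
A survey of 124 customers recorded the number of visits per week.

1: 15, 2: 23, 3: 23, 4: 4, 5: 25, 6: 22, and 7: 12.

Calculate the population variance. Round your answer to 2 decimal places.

3.79

Values: 1, 2, 3, 4, 5, 6, 7
n = 124, Σfx = 487, mean = 3.9274
Σfx² = 2383
Σf(x − x̄)² = Σfx² − (Σfx)²/n = 2383 − 487²/124 = 470.3468
Population variance = 470.3468 / 124 = 3.7931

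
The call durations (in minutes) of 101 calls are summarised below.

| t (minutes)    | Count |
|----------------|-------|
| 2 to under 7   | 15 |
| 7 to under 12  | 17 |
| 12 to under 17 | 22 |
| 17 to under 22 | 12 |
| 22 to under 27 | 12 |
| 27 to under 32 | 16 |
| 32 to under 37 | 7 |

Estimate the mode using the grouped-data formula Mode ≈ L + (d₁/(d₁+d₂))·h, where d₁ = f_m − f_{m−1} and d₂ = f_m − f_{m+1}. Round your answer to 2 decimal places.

13.67

Modal class: 12 to under 17 (highest frequency 22).
d₁ = 22 − 17 = 5, d₂ = 22 − 12 = 10
Mode ≈ 12 + (5/(5+10)) × 5 = 12 + 1.6667 = 13.6667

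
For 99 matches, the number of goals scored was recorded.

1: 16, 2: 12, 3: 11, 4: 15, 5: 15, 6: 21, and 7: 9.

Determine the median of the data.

4

Cumulative frequencies: 16, 28, 39, 54, 69, 90, 99
n = 99, so the median is the value in position (n+1)/2 = 50.
Position 50 falls at value 4.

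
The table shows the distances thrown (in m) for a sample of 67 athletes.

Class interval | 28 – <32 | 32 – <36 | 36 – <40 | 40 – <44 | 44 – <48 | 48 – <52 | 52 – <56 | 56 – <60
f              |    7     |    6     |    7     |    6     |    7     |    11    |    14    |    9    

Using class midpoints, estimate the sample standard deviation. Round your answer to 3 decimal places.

Midpoints: 30, 34, 38, 42, 46, 50, 54, 58
n = 67, Σfm = 3082, mean = 46.0000
Σfm² = 147340
Σf(m − x̄)² = Σfm² − (Σfm)²/n = 147340 − 3082²/67 = 5568.0000
Sample variance = 5568.0000 / 66 = 84.3636
Standard deviation = √84.3636 = 9.1850

9.185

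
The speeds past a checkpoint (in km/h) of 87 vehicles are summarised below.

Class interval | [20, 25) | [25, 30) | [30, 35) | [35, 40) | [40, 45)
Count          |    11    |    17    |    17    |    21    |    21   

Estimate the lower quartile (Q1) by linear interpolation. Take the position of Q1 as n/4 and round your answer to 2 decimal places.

28.16

Cumulative frequencies: 11, 28, 45, 66, 87
n = 87; position = n/4 = 21.75.
This falls in the class [25, 30): L = 25, F = 11, f = 17, h = 5.
Lower quartile ≈ 25 + ((21.75 − 11) / 17) × 5 = 28.1618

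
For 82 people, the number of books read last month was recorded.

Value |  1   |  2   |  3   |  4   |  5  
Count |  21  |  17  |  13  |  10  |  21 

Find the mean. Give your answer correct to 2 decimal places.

2.91

Values: 1, 2, 3, 4, 5
Σfx = 21×1 + 17×2 + 13×3 + 10×4 + 21×5 = 239
n = Σf = 82
Mean = 239 / 82 = 2.9146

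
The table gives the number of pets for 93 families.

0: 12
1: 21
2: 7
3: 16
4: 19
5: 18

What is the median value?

Cumulative frequencies: 12, 33, 40, 56, 75, 93
n = 93, so the median is the value in position (n+1)/2 = 47.
Position 47 falls at value 3.

3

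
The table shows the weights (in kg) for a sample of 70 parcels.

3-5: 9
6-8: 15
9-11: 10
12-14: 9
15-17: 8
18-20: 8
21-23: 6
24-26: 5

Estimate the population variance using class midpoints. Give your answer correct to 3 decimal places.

Midpoints: 4, 7, 10, 13, 16, 19, 22, 25
n = 70, Σfm = 895, mean = 12.7857
Σfm² = 14365
Σf(m − x̄)² = Σfm² − (Σfm)²/n = 14365 − 895²/70 = 2921.7857
Population variance = 2921.7857 / 70 = 41.7398

41.740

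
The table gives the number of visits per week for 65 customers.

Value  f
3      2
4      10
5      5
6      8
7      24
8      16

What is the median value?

Cumulative frequencies: 2, 12, 17, 25, 49, 65
n = 65, so the median is the value in position (n+1)/2 = 33.
Position 33 falls at value 7.

7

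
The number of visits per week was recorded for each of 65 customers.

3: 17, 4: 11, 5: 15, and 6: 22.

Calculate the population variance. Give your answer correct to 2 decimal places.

Values: 3, 4, 5, 6
n = 65, Σfx = 302, mean = 4.6462
Σfx² = 1496
Σf(x − x̄)² = Σfx² − (Σfx)²/n = 1496 − 302²/65 = 92.8615
Population variance = 92.8615 / 65 = 1.4286

1.43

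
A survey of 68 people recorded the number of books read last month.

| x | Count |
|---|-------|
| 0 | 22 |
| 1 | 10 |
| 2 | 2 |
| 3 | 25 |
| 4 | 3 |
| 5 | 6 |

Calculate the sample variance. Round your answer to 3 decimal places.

Values: 0, 1, 2, 3, 4, 5
n = 68, Σfx = 131, mean = 1.9265
Σfx² = 441
Σf(x − x̄)² = Σfx² − (Σfx)²/n = 441 − 131²/68 = 188.6324
Sample variance = 188.6324 / 67 = 2.8154

2.815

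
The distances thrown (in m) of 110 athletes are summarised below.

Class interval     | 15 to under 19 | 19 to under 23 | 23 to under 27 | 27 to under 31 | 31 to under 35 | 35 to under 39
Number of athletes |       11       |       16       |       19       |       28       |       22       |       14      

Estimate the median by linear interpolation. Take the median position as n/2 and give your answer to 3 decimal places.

Cumulative frequencies: 11, 27, 46, 74, 96, 110
n = 110; position = n/2 = 55.
This falls in the class 27 to under 31: L = 27, F = 46, f = 28, h = 4.
Median ≈ 27 + ((55 − 46) / 28) × 4 = 28.2857

28.286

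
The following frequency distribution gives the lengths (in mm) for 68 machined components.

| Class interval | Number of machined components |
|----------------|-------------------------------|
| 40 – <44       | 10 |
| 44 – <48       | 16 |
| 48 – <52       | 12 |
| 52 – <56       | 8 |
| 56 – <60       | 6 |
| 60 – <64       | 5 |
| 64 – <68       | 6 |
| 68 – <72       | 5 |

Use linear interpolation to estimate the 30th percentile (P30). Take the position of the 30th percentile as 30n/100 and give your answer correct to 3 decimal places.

46.600

Cumulative frequencies: 10, 26, 38, 46, 52, 57, 63, 68
n = 68; position = 30n/100 = 20.4.
This falls in the class 44 – <48: L = 44, F = 10, f = 16, h = 4.
30th percentile ≈ 44 + ((20.4 − 10) / 16) × 4 = 46.6000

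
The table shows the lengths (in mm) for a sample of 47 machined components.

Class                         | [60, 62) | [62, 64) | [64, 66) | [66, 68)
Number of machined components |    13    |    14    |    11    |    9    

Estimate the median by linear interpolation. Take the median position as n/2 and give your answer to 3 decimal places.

63.500

Cumulative frequencies: 13, 27, 38, 47
n = 47; position = n/2 = 23.5.
This falls in the class [62, 64): L = 62, F = 13, f = 14, h = 2.
Median ≈ 62 + ((23.5 − 13) / 14) × 2 = 63.5000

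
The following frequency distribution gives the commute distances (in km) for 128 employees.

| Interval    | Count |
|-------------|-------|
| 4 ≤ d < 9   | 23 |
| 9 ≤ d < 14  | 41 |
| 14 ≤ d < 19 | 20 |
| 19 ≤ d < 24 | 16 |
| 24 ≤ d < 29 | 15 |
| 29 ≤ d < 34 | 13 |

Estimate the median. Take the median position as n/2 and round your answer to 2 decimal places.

14.00

Cumulative frequencies: 23, 64, 84, 100, 115, 128
n = 128; position = n/2 = 64.
This falls in the class 9 ≤ d < 14: L = 9, F = 23, f = 41, h = 5.
Median ≈ 9 + ((64 − 23) / 41) × 5 = 14.0000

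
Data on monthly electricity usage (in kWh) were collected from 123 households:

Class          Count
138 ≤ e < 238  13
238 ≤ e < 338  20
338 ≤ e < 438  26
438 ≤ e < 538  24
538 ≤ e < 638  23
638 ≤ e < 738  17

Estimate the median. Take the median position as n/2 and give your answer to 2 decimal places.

448.42

Cumulative frequencies: 13, 33, 59, 83, 106, 123
n = 123; position = n/2 = 61.5.
This falls in the class 438 ≤ e < 538: L = 438, F = 59, f = 24, h = 100.
Median ≈ 438 + ((61.5 − 59) / 24) × 100 = 448.4167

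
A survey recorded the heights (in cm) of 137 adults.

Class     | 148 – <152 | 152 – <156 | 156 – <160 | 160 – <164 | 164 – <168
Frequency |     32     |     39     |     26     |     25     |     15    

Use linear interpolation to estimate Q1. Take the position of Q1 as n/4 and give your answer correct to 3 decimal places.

Cumulative frequencies: 32, 71, 97, 122, 137
n = 137; position = n/4 = 34.25.
This falls in the class 152 – <156: L = 152, F = 32, f = 39, h = 4.
Lower quartile ≈ 152 + ((34.25 − 32) / 39) × 4 = 152.2308

152.231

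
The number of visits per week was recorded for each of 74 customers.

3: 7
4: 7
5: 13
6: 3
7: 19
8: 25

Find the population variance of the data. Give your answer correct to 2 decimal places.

Values: 3, 4, 5, 6, 7, 8
n = 74, Σfx = 465, mean = 6.2838
Σfx² = 3139
Σf(x − x̄)² = Σfx² − (Σfx)²/n = 3139 − 465²/74 = 217.0405
Population variance = 217.0405 / 74 = 2.9330

2.93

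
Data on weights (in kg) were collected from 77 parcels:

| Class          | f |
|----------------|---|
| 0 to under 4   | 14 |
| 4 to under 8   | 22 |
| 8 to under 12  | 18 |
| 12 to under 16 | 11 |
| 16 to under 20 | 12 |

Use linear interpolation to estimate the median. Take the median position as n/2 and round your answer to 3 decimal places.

Cumulative frequencies: 14, 36, 54, 65, 77
n = 77; position = n/2 = 38.5.
This falls in the class 8 to under 12: L = 8, F = 36, f = 18, h = 4.
Median ≈ 8 + ((38.5 − 36) / 18) × 4 = 8.5556

8.556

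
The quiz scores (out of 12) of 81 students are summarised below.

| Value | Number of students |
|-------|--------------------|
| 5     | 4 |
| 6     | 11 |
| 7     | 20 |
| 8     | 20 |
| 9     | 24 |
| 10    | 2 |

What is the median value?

8

Cumulative frequencies: 4, 15, 35, 55, 79, 81
n = 81, so the median is the value in position (n+1)/2 = 41.
Position 41 falls at value 8.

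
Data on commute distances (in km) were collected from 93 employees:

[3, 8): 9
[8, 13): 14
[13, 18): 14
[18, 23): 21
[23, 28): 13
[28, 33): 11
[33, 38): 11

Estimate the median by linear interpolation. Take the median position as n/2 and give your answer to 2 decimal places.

20.26

Cumulative frequencies: 9, 23, 37, 58, 71, 82, 93
n = 93; position = n/2 = 46.5.
This falls in the class [18, 23): L = 18, F = 37, f = 21, h = 5.
Median ≈ 18 + ((46.5 − 37) / 21) × 5 = 20.2619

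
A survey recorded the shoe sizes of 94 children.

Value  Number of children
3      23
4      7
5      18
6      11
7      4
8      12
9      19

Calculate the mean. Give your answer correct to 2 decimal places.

Values: 3, 4, 5, 6, 7, 8, 9
Σfx = 23×3 + 7×4 + 18×5 + 11×6 + 4×7 + 12×8 + 19×9 = 548
n = Σf = 94
Mean = 548 / 94 = 5.8298

5.83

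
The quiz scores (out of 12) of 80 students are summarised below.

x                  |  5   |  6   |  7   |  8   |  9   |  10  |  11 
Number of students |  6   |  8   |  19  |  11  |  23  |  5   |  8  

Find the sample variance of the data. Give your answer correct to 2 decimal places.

Values: 5, 6, 7, 8, 9, 10, 11
n = 80, Σfx = 644, mean = 8.0500
Σfx² = 5404
Σf(x − x̄)² = Σfx² − (Σfx)²/n = 5404 − 644²/80 = 219.8000
Sample variance = 219.8000 / 79 = 2.7823

2.78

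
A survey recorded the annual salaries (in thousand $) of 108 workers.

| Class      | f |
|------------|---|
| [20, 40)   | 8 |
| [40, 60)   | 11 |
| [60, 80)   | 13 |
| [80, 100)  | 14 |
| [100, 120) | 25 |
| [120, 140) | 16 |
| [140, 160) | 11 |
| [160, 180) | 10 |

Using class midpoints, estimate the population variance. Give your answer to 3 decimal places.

1593.793

Midpoints: 30, 50, 70, 90, 110, 130, 150, 170
n = 108, Σfm = 11140, mean = 103.1481
Σfm² = 1321200
Σf(m − x̄)² = Σfm² − (Σfm)²/n = 1321200 − 11140²/108 = 172129.6296
Population variance = 172129.6296 / 108 = 1593.7929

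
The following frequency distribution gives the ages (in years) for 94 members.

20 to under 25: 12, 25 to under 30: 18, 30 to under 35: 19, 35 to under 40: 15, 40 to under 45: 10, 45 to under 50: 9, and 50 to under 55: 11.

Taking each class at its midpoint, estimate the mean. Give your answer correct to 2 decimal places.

Midpoints: 22.5, 27.5, 32.5, 37.5, 42.5, 47.5, 52.5
Σfm = 12×22.5 + 18×27.5 + 19×32.5 + 15×37.5 + 10×42.5 + 9×47.5 + 11×52.5 = 3375
n = Σf = 94
Mean = 3375 / 94 = 35.9043

35.90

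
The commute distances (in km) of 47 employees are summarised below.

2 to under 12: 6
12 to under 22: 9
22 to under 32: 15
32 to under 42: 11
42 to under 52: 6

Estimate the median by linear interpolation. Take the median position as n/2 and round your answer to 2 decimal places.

27.67

Cumulative frequencies: 6, 15, 30, 41, 47
n = 47; position = n/2 = 23.5.
This falls in the class 22 to under 32: L = 22, F = 15, f = 15, h = 10.
Median ≈ 22 + ((23.5 − 15) / 15) × 10 = 27.6667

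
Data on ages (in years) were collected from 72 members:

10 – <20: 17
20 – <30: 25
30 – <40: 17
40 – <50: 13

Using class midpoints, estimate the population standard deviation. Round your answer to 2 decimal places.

10.32

Midpoints: 15, 25, 35, 45
n = 72, Σfm = 2060, mean = 28.6111
Σfm² = 66600
Σf(m − x̄)² = Σfm² − (Σfm)²/n = 66600 − 2060²/72 = 7661.1111
Population variance = 7661.1111 / 72 = 106.4043
Standard deviation = √106.4043 = 10.3152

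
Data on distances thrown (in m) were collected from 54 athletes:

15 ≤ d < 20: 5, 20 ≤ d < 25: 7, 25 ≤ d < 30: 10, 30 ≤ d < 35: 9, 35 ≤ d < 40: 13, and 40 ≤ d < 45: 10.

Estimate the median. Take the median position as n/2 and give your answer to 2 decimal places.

32.78

Cumulative frequencies: 5, 12, 22, 31, 44, 54
n = 54; position = n/2 = 27.
This falls in the class 30 ≤ d < 35: L = 30, F = 22, f = 9, h = 5.
Median ≈ 30 + ((27 − 22) / 9) × 5 = 32.7778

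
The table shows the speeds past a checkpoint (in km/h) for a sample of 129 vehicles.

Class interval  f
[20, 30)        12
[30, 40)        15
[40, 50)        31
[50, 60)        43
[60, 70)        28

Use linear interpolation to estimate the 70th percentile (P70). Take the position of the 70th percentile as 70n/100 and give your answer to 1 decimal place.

57.5

Cumulative frequencies: 12, 27, 58, 101, 129
n = 129; position = 70n/100 = 90.3.
This falls in the class [50, 60): L = 50, F = 58, f = 43, h = 10.
70th percentile ≈ 50 + ((90.3 − 58) / 43) × 10 = 57.5116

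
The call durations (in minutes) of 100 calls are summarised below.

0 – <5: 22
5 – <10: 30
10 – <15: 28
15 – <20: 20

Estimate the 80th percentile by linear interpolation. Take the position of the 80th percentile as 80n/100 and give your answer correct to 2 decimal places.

Cumulative frequencies: 22, 52, 80, 100
n = 100; position = 80n/100 = 80.
This falls in the class 10 – <15: L = 10, F = 52, f = 28, h = 5.
80th percentile ≈ 10 + ((80 − 52) / 28) × 5 = 15.0000

15.00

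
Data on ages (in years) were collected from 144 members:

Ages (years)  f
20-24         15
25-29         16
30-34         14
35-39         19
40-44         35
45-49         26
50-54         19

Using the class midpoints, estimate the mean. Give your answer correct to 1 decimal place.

38.8

Midpoints: 22, 27, 32, 37, 42, 47, 52
Σfm = 15×22 + 16×27 + 14×32 + 19×37 + 35×42 + 26×47 + 19×52 = 5593
n = Σf = 144
Mean = 5593 / 144 = 38.8403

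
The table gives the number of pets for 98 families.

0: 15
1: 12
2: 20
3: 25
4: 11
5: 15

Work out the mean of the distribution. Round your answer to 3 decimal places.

2.510

Values: 0, 1, 2, 3, 4, 5
Σfx = 15×0 + 12×1 + 20×2 + 25×3 + 11×4 + 15×5 = 246
n = Σf = 98
Mean = 246 / 98 = 2.5102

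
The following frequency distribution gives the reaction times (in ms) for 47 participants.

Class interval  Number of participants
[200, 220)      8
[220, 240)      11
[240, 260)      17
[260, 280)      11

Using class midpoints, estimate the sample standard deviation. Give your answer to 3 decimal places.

Midpoints: 210, 230, 250, 270
n = 47, Σfm = 11430, mean = 243.1915
Σfm² = 2799100
Σf(m − x̄)² = Σfm² − (Σfm)²/n = 2799100 − 11430²/47 = 19421.2766
Sample variance = 19421.2766 / 46 = 422.2017
Standard deviation = √422.2017 = 20.5475

20.548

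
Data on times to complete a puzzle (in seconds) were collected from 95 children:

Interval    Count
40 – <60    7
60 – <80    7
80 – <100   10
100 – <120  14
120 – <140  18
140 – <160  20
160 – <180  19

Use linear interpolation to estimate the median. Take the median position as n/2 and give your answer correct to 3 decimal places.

Cumulative frequencies: 7, 14, 24, 38, 56, 76, 95
n = 95; position = n/2 = 47.5.
This falls in the class 120 – <140: L = 120, F = 38, f = 18, h = 20.
Median ≈ 120 + ((47.5 − 38) / 18) × 20 = 130.5556

130.556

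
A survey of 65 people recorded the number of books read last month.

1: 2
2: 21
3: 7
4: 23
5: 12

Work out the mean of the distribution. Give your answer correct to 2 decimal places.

Values: 1, 2, 3, 4, 5
Σfx = 2×1 + 21×2 + 7×3 + 23×4 + 12×5 = 217
n = Σf = 65
Mean = 217 / 65 = 3.3385

3.34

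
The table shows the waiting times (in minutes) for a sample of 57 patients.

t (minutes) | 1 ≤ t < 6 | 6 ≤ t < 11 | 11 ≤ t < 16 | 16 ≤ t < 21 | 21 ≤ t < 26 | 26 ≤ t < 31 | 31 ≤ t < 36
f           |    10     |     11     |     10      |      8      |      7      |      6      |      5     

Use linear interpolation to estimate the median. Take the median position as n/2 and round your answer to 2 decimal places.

14.75

Cumulative frequencies: 10, 21, 31, 39, 46, 52, 57
n = 57; position = n/2 = 28.5.
This falls in the class 11 ≤ t < 16: L = 11, F = 21, f = 10, h = 5.
Median ≈ 11 + ((28.5 − 21) / 10) × 5 = 14.7500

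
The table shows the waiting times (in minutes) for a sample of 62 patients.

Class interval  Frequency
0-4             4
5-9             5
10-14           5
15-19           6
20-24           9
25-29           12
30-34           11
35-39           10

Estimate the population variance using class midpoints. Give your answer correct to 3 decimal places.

111.427

Midpoints: 2, 7, 12, 17, 22, 27, 32, 37
n = 62, Σfm = 1449, mean = 23.3710
Σfm² = 40773
Σf(m − x̄)² = Σfm² − (Σfm)²/n = 40773 − 1449²/62 = 6908.4677
Population variance = 6908.4677 / 62 = 111.4269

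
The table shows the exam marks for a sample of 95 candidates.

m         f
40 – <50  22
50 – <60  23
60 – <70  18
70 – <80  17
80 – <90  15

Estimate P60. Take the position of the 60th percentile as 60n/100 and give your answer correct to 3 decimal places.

66.667

Cumulative frequencies: 22, 45, 63, 80, 95
n = 95; position = 60n/100 = 57.
This falls in the class 60 – <70: L = 60, F = 45, f = 18, h = 10.
60th percentile ≈ 60 + ((57 − 45) / 18) × 10 = 66.6667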